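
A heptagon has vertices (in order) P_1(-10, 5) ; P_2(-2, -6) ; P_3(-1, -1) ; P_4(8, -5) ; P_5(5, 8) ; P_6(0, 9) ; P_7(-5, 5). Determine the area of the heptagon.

Apply the shoelace (surveyor's) formula: 2A = Σ (x_i·y_{i+1} − x_{i+1}·y_i), indices taken mod 7.
Cross-terms: 70, -4, 13, 89, 45, 45, 25  ⇒  Σ = 283
Area = |Σ|/2 = 141.5.

141.5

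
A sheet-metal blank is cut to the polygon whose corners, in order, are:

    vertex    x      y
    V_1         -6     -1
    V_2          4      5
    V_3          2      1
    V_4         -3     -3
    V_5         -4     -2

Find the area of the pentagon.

24.5

Σ = (-26) + (-6) + (-3) + (-6) + (-8) = -49
Area = |Σ|/2 = 24.5.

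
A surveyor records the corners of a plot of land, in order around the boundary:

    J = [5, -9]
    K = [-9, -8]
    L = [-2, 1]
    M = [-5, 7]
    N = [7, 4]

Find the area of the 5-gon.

Apply the shoelace formula: 2A = Σ (x_i·y_{i+1} − x_{i+1}·y_i), indices taken mod 5.
Cross-terms: -121, -25, -9, -69, -83  ⇒  Σ = -307
Area = |Σ|/2 = 153.5.

153.5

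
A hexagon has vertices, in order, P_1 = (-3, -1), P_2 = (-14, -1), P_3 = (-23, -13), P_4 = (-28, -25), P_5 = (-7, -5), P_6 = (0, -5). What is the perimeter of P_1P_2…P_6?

80

|P_1P_2| = √((-11)² + (0)²) = √121 = 11
|P_2P_3| = √((-9)² + (-12)²) = √225 = 15
|P_3P_4| = √((-5)² + (-12)²) = √169 = 13
|P_4P_5| = √((21)² + (20)²) = √841 = 29
|P_5P_6| = √((7)² + (0)²) = √49 = 7
|P_6P_1| = √((-3)² + (4)²) = √25 = 5
Perimeter = 11 + 15 + 13 + 29 + 7 + 5 = 80.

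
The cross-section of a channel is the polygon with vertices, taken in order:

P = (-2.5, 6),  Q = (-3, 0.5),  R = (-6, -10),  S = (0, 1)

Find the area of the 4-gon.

23.125

Σ = (16.75) + (33) + (-6) + (2.5) = 46.25
Area = |Σ|/2 = 23.125.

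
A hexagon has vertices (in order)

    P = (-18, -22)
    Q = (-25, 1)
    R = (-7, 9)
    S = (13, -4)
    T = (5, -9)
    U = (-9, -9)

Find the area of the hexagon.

531

Apply the shoelace formula: 2A = Σ (x_i·y_{i+1} − x_{i+1}·y_i), indices taken mod 6.
P→Q: (-18)(1) − (-25)(-22) = -568
Q→R: (-25)(9) − (-7)(1) = -218
R→S: (-7)(-4) − (13)(9) = -89
S→T: (13)(-9) − (5)(-4) = -97
T→U: (5)(-9) − (-9)(-9) = -126
U→P: (-9)(-22) − (-18)(-9) = 36
Σ = -1062
Area = |Σ|/2 = 531.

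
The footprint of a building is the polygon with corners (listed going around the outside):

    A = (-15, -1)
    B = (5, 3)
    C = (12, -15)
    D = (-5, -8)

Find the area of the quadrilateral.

218.5

Apply the shoelace formula: 2A = Σ (x_i·y_{i+1} − x_{i+1}·y_i), indices taken mod 4.
A→B: (-15)(3) − (5)(-1) = -40
B→C: (5)(-15) − (12)(3) = -111
C→D: (12)(-8) − (-5)(-15) = -171
D→A: (-5)(-1) − (-15)(-8) = -115
Σ = -437
Area = |Σ|/2 = 218.5.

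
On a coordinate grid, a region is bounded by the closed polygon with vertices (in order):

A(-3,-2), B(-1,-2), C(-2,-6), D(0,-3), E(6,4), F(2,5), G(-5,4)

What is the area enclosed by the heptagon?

53.5

Σ = (4) + (2) + (6) + (18) + (22) + (33) + (22) = 107
Area = |Σ|/2 = 53.5.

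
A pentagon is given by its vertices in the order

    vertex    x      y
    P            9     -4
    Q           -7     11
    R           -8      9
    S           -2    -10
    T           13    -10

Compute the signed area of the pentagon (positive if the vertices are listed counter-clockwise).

Apply the shoelace (surveyor's) formula: 2A = Σ (x_i·y_{i+1} − x_{i+1}·y_i), indices taken mod 5.
Cross-terms: 71, 25, 98, 150, 38  ⇒  Σ = 382
Signed area = Σ/2 = 191 (positive ⇒ counter-clockwise traversal).

191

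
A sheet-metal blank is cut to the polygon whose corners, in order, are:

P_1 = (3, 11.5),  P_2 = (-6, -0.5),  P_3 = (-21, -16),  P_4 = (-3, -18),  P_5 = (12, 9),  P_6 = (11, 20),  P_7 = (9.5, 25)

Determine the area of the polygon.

466.125

Apply the shoelace formula: 2A = Σ (x_i·y_{i+1} − x_{i+1}·y_i), indices taken mod 7.
Σ = (67.5) + (85.5) + (330) + (189) + (141) + (85) + (34.25) = 932.25
Area = |Σ|/2 = 466.125.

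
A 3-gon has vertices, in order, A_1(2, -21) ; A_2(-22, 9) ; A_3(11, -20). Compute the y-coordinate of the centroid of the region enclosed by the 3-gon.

Apply Gauss's area formula. First the cross-terms c_i = x_i·y_{i+1} − x_{i+1}·y_i:
  -444, 341, -191  ⇒  2A = -294, A = -147.
Then Σ (y_i + y_{i+1})·c_i = 9408, so ȳ = 9408 / (6·(-147)) = -32/3.

-32/3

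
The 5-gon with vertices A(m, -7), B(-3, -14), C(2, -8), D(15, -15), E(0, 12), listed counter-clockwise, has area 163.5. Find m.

Write out the shoelace sum; only the two edges meeting at A involve m:
2·Area = [(0·(-7) − m·12) + (m·(-14) − (-3)·(-7))] + 322
       = -26·m + 301 = 327
⇒ m = -1.

-1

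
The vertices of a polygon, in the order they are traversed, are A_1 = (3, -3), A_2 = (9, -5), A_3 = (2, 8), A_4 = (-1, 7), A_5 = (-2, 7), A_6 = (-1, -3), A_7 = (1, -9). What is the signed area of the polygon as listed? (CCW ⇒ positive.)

86

Σ = (12) + (82) + (22) + (7) + (13) + (12) + (24) = 172
Signed area = Σ/2 = 86 (positive ⇒ counter-clockwise traversal).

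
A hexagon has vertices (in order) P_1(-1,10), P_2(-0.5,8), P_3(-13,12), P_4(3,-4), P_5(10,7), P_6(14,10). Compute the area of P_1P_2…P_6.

Σ = (-3) + (98) + (16) + (61) + (2) + (150) = 324
Area = |Σ|/2 = 162.

162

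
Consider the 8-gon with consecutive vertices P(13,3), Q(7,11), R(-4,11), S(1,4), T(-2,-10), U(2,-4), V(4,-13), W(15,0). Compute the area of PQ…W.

Apply the shoelace (surveyor's) formula: 2A = Σ (x_i·y_{i+1} − x_{i+1}·y_i), indices taken mod 8.
Cross-terms: 122, 121, -27, -2, 28, -10, 195, 45  ⇒  Σ = 472
Area = |Σ|/2 = 236.

236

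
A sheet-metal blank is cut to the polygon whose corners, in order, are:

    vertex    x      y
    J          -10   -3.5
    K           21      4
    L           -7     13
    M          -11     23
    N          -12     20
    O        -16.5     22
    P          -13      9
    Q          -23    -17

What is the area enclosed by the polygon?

457.25

J→K: (-10)(4) − (21)(-3.5) = 33.5
K→L: (21)(13) − (-7)(4) = 301
L→M: (-7)(23) − (-11)(13) = -18
M→N: (-11)(20) − (-12)(23) = 56
N→O: (-12)(22) − (-16.5)(20) = 66
O→P: (-16.5)(9) − (-13)(22) = 137.5
P→Q: (-13)(-17) − (-23)(9) = 428
Q→J: (-23)(-3.5) − (-10)(-17) = -89.5
Σ = 914.5
Area = |Σ|/2 = 457.25.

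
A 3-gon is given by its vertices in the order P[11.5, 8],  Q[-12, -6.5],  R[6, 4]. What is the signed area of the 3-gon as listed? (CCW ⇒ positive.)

7.125

Cross-terms: 21.25, -9, 2  ⇒  Σ = 14.25
Signed area = Σ/2 = 7.125 (positive ⇒ counter-clockwise traversal).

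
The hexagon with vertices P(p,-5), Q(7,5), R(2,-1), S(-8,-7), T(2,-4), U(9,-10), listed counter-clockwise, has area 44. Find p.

5

Write out the shoelace sum; only the two edges meeting at P involve p:
2·Area = [(9·(-5) − p·(-10)) + (p·5 − 7·(-5))] + 23
       = 15·p + 13 = 88
⇒ p = 5.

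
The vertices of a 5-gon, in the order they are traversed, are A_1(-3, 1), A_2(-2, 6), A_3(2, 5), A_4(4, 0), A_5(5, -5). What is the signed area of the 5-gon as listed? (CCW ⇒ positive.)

-44

Apply the surveyor's formula: 2A = Σ (x_i·y_{i+1} − x_{i+1}·y_i), indices taken mod 5.
Σ = (-16) + (-22) + (-20) + (-20) + (-10) = -88
Signed area = Σ/2 = -44 (negative ⇒ clockwise traversal).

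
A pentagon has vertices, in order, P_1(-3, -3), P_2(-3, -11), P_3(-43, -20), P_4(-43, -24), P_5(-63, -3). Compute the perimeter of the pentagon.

|P_1P_2| = √((0)² + (-8)²) = √64 = 8
|P_2P_3| = √((-40)² + (-9)²) = √1681 = 41
|P_3P_4| = √((0)² + (-4)²) = √16 = 4
|P_4P_5| = √((-20)² + (21)²) = √841 = 29
|P_5P_1| = √((60)² + (0)²) = √3600 = 60
Perimeter = 8 + 41 + 4 + 29 + 60 = 142.

142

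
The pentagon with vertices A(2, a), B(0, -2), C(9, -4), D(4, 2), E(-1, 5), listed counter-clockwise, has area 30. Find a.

0

Write out the shoelace sum; only the two edges meeting at A involve a:
2·Area = [((-1)·a − 2·5) + (2·(-2) − 0·a)] + 74
       = -1·a + 60 = 60
⇒ a = 0.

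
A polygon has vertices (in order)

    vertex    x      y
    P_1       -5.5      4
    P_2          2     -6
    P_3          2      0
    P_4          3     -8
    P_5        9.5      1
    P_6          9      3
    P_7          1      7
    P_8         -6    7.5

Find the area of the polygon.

Apply the surveyor's formula: 2A = Σ (x_i·y_{i+1} − x_{i+1}·y_i), indices taken mod 8.
Σ = (25) + (12) + (-16) + (79) + (19.5) + (60) + (49.5) + (17.25) = 246.25
Area = |Σ|/2 = 123.125.

123.125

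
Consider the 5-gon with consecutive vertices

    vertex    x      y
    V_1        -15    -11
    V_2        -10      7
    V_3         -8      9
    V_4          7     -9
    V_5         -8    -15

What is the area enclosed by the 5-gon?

V_1→V_2: (-15)(7) − (-10)(-11) = -215
V_2→V_3: (-10)(9) − (-8)(7) = -34
V_3→V_4: (-8)(-9) − (7)(9) = 9
V_4→V_5: (7)(-15) − (-8)(-9) = -177
V_5→V_1: (-8)(-11) − (-15)(-15) = -137
Σ = -554
Area = |Σ|/2 = 277.

277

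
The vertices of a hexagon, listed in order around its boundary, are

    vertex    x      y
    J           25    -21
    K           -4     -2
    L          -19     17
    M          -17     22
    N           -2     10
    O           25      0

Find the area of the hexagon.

635

Apply Gauss's area formula: 2A = Σ (x_i·y_{i+1} − x_{i+1}·y_i), indices taken mod 6.
J→K: (25)(-2) − (-4)(-21) = -134
K→L: (-4)(17) − (-19)(-2) = -106
L→M: (-19)(22) − (-17)(17) = -129
M→N: (-17)(10) − (-2)(22) = -126
N→O: (-2)(0) − (25)(10) = -250
O→J: (25)(-21) − (25)(0) = -525
Σ = -1270
Area = |Σ|/2 = 635.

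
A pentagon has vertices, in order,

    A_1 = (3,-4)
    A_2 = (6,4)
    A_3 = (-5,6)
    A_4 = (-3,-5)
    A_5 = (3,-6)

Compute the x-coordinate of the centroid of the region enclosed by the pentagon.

Apply Gauss's area formula. First the cross-terms c_i = x_i·y_{i+1} − x_{i+1}·y_i:
  36, 56, 43, 33, 6  ⇒  2A = 174, A = 87.
Then Σ (x_i + x_{i+1})·c_i = 72, so x̄ = 72 / (6·87) = 4/29.

4/29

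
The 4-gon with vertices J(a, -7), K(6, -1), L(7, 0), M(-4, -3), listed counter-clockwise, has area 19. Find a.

-9

Write out the shoelace sum; only the two edges meeting at J involve a:
2·Area = [((-4)·(-7) − a·(-3)) + (a·(-1) − 6·(-7))] + -14
       = 2·a + 56 = 38
⇒ a = -9.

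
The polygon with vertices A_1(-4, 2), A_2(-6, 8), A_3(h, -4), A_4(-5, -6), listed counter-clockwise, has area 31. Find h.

The doubled signed area Σ (x_i y_{i+1} − x_{i+1} y_i) is linear in h.
With h=0 it equals -50; the coefficient of h is -14 (from the two edges through A_3).
So -14·h + -50 = 2·31 = 62 ⇒ h = -8.

-8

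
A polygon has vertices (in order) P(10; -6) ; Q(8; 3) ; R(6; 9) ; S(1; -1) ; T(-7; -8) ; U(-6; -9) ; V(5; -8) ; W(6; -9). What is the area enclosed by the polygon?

133.5

Apply the shoelace (surveyor's) formula: 2A = Σ (x_i·y_{i+1} − x_{i+1}·y_i), indices taken mod 8.
Σ = (78) + (54) + (-15) + (-15) + (15) + (93) + (3) + (54) = 267
Area = |Σ|/2 = 133.5.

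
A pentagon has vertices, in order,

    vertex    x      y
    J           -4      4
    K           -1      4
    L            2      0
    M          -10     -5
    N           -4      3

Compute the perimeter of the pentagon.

32

|JK| = √((3)² + (0)²) = √9 = 3
|KL| = √((3)² + (-4)²) = √25 = 5
|LM| = √((-12)² + (-5)²) = √169 = 13
|MN| = √((6)² + (8)²) = √100 = 10
|NJ| = √((0)² + (1)²) = √1 = 1
Perimeter = 3 + 5 + 13 + 10 + 1 = 32.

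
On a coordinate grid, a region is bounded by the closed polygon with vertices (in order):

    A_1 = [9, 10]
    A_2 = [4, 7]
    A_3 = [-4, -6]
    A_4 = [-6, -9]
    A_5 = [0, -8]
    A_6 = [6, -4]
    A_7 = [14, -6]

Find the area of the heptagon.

Apply the surveyor's formula: 2A = Σ (x_i·y_{i+1} − x_{i+1}·y_i), indices taken mod 7.
Σ = (23) + (4) + (0) + (48) + (48) + (20) + (194) = 337
Area = |Σ|/2 = 168.5.

168.5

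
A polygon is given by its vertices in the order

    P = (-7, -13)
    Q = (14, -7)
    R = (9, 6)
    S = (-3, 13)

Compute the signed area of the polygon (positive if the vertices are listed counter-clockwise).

Cross-terms: 231, 147, 135, 130  ⇒  Σ = 643
Signed area = Σ/2 = 321.5 (positive ⇒ counter-clockwise traversal).

321.5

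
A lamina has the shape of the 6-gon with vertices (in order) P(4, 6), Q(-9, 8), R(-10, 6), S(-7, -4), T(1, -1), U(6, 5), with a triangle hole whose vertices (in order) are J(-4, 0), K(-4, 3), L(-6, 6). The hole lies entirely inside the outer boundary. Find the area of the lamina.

Outer boundary:
Apply the surveyor's formula: 2A = Σ (x_i·y_{i+1} − x_{i+1}·y_i), indices taken mod 6.
Cross-terms: 86, 26, 82, 11, 11, 16  ⇒  Σ = 232
Area = |Σ|/2 = 116.
Hole:
Apply the surveyor's formula: 2A = Σ (x_i·y_{i+1} − x_{i+1}·y_i), indices taken mod 3.
Cross-terms: -12, -6, 24  ⇒  Σ = 6
Area = |Σ|/2 = 3.
Net area = 116 − 3 = 113.

113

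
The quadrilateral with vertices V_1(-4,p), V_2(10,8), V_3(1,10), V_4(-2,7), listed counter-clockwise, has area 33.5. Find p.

4

The doubled signed area Σ (x_i y_{i+1} − x_{i+1} y_i) is linear in p.
With p=0 it equals 115; the coefficient of p is -12 (from the two edges through V_1).
So -12·p + 115 = 2·33.5 = 67 ⇒ p = 4.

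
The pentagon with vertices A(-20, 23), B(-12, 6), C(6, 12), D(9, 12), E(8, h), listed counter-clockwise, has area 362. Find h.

The doubled signed area Σ (x_i y_{i+1} − x_{i+1} y_i) is linear in h.
With h=0 it equals 28; the coefficient of h is 29 (from the two edges through E).
So 29·h + 28 = 2·362 = 724 ⇒ h = 24.

24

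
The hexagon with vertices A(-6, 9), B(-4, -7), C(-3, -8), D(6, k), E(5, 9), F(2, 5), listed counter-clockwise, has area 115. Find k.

Write out the shoelace sum; only the two edges meeting at D involve k:
2·Area = [((-3)·k − 6·(-8)) + (6·9 − 5·k)] + 144
       = -8·k + 246 = 230
⇒ k = 2.

2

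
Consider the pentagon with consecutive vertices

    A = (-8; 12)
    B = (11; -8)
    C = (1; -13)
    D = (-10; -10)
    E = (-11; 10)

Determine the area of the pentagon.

Apply the shoelace formula: 2A = Σ (x_i·y_{i+1} − x_{i+1}·y_i), indices taken mod 5.
A→B: (-8)(-8) − (11)(12) = -68
B→C: (11)(-13) − (1)(-8) = -135
C→D: (1)(-10) − (-10)(-13) = -140
D→E: (-10)(10) − (-11)(-10) = -210
E→A: (-11)(12) − (-8)(10) = -52
Σ = -605
Area = |Σ|/2 = 302.5.

302.5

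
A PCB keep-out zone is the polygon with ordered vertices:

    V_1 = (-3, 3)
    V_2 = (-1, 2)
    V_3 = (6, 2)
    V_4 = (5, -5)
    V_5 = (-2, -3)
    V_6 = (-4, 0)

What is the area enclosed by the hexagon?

Apply the surveyor's formula: 2A = Σ (x_i·y_{i+1} − x_{i+1}·y_i), indices taken mod 6.
Σ = (-3) + (-14) + (-40) + (-25) + (-12) + (-12) = -106
Area = |Σ|/2 = 53.

53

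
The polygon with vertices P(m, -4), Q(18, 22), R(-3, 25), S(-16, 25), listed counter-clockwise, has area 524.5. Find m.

-24

Write out the shoelace sum; only the two edges meeting at P involve m:
2·Area = [((-16)·(-4) − m·25) + (m·22 − 18·(-4))] + 841
       = -3·m + 977 = 1049
⇒ m = -24.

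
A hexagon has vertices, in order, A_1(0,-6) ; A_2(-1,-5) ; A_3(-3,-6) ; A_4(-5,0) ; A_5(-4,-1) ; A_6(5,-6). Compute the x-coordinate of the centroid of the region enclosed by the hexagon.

Apply Gauss's area formula. First the cross-terms c_i = x_i·y_{i+1} − x_{i+1}·y_i:
  -6, -9, -30, 5, 29, -30  ⇒  2A = -41, A = -20.5.
Then Σ (x_i + x_{i+1})·c_i = 116, so x̄ = 116 / (6·(-20.5)) = -116/123.

-116/123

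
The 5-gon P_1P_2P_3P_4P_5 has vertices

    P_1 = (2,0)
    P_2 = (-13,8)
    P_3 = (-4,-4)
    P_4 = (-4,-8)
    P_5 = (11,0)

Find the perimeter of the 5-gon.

|P_1P_2| = √((-15)² + (8)²) = √289 = 17
|P_2P_3| = √((9)² + (-12)²) = √225 = 15
|P_3P_4| = √((0)² + (-4)²) = √16 = 4
|P_4P_5| = √((15)² + (8)²) = √289 = 17
|P_5P_1| = √((-9)² + (0)²) = √81 = 9
Perimeter = 17 + 15 + 4 + 17 + 9 = 62.

62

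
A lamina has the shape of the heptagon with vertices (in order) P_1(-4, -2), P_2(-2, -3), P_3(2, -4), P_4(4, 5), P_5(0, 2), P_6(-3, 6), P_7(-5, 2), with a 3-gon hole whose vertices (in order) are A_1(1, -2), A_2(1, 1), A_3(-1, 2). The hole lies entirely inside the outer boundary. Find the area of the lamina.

49

Outer boundary:
Apply Gauss's area formula: 2A = Σ (x_i·y_{i+1} − x_{i+1}·y_i), indices taken mod 7.
Cross-terms: 8, 14, 26, 8, 6, 24, 18  ⇒  Σ = 104
Area = |Σ|/2 = 52.
Hole:
Apply the shoelace (surveyor's) formula: 2A = Σ (x_i·y_{i+1} − x_{i+1}·y_i), indices taken mod 3.
Σ = (3) + (3) + (0) = 6
Area = |Σ|/2 = 3.
Net area = 52 − 3 = 49.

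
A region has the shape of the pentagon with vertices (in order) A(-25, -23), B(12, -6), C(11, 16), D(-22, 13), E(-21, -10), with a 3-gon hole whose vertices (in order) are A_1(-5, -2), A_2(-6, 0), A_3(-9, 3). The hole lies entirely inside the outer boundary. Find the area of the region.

951

Outer boundary:
Apply the shoelace formula: 2A = Σ (x_i·y_{i+1} − x_{i+1}·y_i), indices taken mod 5.
A→B: (-25)(-6) − (12)(-23) = 426
B→C: (12)(16) − (11)(-6) = 258
C→D: (11)(13) − (-22)(16) = 495
D→E: (-22)(-10) − (-21)(13) = 493
E→A: (-21)(-23) − (-25)(-10) = 233
Σ = 1905
Area = |Σ|/2 = 952.5.
Hole:
Apply the surveyor's formula: 2A = Σ (x_i·y_{i+1} − x_{i+1}·y_i), indices taken mod 3.
Σ = (-12) + (-18) + (33) = 3
Area = |Σ|/2 = 1.5.
Net area = 952.5 − 1.5 = 951.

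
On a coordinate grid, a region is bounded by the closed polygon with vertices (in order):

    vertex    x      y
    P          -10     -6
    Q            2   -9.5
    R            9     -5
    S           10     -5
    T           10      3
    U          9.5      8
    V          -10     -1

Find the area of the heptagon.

Σ = (107) + (75.5) + (5) + (80) + (51.5) + (70.5) + (50) = 439.5
Area = |Σ|/2 = 219.75.

219.75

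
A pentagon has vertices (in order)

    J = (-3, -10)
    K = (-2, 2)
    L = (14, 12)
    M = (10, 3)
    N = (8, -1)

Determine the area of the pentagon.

136.5

Apply the shoelace formula: 2A = Σ (x_i·y_{i+1} − x_{i+1}·y_i), indices taken mod 5.
Σ = (-26) + (-52) + (-78) + (-34) + (-83) = -273
Area = |Σ|/2 = 136.5.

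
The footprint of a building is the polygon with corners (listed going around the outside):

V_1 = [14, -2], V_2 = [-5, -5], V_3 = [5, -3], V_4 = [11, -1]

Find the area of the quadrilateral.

10

Apply the surveyor's formula: 2A = Σ (x_i·y_{i+1} − x_{i+1}·y_i), indices taken mod 4.
Cross-terms: -80, 40, 28, -8  ⇒  Σ = -20
Area = |Σ|/2 = 10.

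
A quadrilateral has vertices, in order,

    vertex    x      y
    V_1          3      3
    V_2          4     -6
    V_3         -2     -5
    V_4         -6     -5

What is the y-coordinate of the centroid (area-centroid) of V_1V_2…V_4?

Apply Gauss's area formula. First the cross-terms c_i = x_i·y_{i+1} − x_{i+1}·y_i:
  -30, -32, -20, -3  ⇒  2A = -85, A = -42.5.
Then Σ (y_i + y_{i+1})·c_i = 648, so ȳ = 648 / (6·(-42.5)) = -216/85.

-216/85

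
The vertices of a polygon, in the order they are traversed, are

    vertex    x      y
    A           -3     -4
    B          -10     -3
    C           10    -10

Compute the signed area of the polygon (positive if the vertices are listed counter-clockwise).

14.5

Σ = (-31) + (130) + (-70) = 29
Signed area = Σ/2 = 14.5 (positive ⇒ counter-clockwise traversal).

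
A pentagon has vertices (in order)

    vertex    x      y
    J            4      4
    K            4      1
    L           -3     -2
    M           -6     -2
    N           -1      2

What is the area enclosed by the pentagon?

Apply the shoelace (surveyor's) formula: 2A = Σ (x_i·y_{i+1} − x_{i+1}·y_i), indices taken mod 5.
J→K: (4)(1) − (4)(4) = -12
K→L: (4)(-2) − (-3)(1) = -5
L→M: (-3)(-2) − (-6)(-2) = -6
M→N: (-6)(2) − (-1)(-2) = -14
N→J: (-1)(4) − (4)(2) = -12
Σ = -49
Area = |Σ|/2 = 24.5.

24.5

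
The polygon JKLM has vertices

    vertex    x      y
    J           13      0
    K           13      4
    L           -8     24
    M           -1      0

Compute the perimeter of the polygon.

72

|JK| = √((0)² + (4)²) = √16 = 4
|KL| = √((-21)² + (20)²) = √841 = 29
|LM| = √((7)² + (-24)²) = √625 = 25
|MJ| = √((14)² + (0)²) = √196 = 14
Perimeter = 4 + 29 + 25 + 14 = 72.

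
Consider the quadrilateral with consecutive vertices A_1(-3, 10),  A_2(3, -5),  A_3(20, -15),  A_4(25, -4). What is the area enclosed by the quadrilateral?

286.5

Apply the shoelace formula: 2A = Σ (x_i·y_{i+1} − x_{i+1}·y_i), indices taken mod 4.
Σ = (-15) + (55) + (295) + (238) = 573
Area = |Σ|/2 = 286.5.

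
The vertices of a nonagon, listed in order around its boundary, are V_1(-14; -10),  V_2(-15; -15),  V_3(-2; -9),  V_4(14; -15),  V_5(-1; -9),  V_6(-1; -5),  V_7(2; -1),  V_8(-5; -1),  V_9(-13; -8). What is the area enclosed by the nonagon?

Σ = (60) + (105) + (156) + (-141) + (-4) + (11) + (-7) + (27) + (18) = 225
Area = |Σ|/2 = 112.5.

112.5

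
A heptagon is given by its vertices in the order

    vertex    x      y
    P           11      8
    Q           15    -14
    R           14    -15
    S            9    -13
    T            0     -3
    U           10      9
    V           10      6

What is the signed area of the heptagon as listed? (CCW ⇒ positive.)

P→Q: (11)(-14) − (15)(8) = -274
Q→R: (15)(-15) − (14)(-14) = -29
R→S: (14)(-13) − (9)(-15) = -47
S→T: (9)(-3) − (0)(-13) = -27
T→U: (0)(9) − (10)(-3) = 30
U→V: (10)(6) − (10)(9) = -30
V→P: (10)(8) − (11)(6) = 14
Σ = -363
Signed area = Σ/2 = -181.5 (negative ⇒ clockwise traversal).

-181.5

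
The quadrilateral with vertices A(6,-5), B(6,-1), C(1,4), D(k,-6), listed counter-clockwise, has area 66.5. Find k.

Write out the shoelace sum; only the two edges meeting at D involve k:
2·Area = [(1·(-6) − k·4) + (k·(-5) − 6·(-6))] + 49
       = -9·k + 79 = 133
⇒ k = -6.

-6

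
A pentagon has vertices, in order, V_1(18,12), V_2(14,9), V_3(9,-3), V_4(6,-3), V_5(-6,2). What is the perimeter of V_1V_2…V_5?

60

|V_1V_2| = √((-4)² + (-3)²) = √25 = 5
|V_2V_3| = √((-5)² + (-12)²) = √169 = 13
|V_3V_4| = √((-3)² + (0)²) = √9 = 3
|V_4V_5| = √((-12)² + (5)²) = √169 = 13
|V_5V_1| = √((24)² + (10)²) = √676 = 26
Perimeter = 5 + 13 + 3 + 13 + 26 = 60.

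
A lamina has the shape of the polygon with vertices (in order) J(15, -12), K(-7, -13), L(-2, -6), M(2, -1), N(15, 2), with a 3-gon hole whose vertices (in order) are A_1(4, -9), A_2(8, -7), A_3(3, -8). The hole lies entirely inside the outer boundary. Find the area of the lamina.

217

Outer boundary:
Cross-terms: -279, 16, 14, 19, -210  ⇒  Σ = -440
Area = |Σ|/2 = 220.
Hole:
A_1→A_2: (4)(-7) − (8)(-9) = 44
A_2→A_3: (8)(-8) − (3)(-7) = -43
A_3→A_1: (3)(-9) − (4)(-8) = 5
Σ = 6
Area = |Σ|/2 = 3.
Net area = 220 − 3 = 217.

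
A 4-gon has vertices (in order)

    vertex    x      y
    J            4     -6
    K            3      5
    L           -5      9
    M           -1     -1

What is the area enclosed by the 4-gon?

57

Σ = (38) + (52) + (14) + (10) = 114
Area = |Σ|/2 = 57.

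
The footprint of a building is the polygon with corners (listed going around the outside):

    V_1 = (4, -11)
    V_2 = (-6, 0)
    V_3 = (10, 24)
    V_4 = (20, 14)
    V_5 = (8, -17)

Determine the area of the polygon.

Apply Gauss's area formula: 2A = Σ (x_i·y_{i+1} − x_{i+1}·y_i), indices taken mod 5.
Cross-terms: -66, -144, -340, -452, -20  ⇒  Σ = -1022
Area = |Σ|/2 = 511.

511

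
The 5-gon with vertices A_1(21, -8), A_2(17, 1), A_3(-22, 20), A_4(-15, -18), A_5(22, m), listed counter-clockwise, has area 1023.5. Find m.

The doubled signed area Σ (x_i y_{i+1} − x_{i+1} y_i) is linear in m.
With m=0 it equals 1435; the coefficient of m is -36 (from the two edges through A_5).
So -36·m + 1435 = 2·1023.5 = 2047 ⇒ m = -17.

-17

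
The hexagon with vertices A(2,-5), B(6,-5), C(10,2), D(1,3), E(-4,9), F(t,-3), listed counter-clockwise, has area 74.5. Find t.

0

The doubled signed area Σ (x_i y_{i+1} − x_{i+1} y_i) is linear in t.
With t=0 it equals 149; the coefficient of t is -14 (from the two edges through F).
So -14·t + 149 = 2·74.5 = 149 ⇒ t = 0.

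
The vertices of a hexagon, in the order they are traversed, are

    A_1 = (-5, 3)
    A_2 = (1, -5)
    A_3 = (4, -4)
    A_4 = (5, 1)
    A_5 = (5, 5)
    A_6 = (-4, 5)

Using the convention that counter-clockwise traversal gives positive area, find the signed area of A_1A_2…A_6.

Apply the shoelace formula: 2A = Σ (x_i·y_{i+1} − x_{i+1}·y_i), indices taken mod 6.
Σ = (22) + (16) + (24) + (20) + (45) + (13) = 140
Signed area = Σ/2 = 70 (positive ⇒ counter-clockwise traversal).

70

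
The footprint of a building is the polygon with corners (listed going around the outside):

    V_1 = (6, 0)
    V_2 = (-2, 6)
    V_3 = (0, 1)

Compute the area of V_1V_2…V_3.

14

Apply Gauss's area formula: 2A = Σ (x_i·y_{i+1} − x_{i+1}·y_i), indices taken mod 3.
Σ = (36) + (-2) + (-6) = 28
Area = |Σ|/2 = 14.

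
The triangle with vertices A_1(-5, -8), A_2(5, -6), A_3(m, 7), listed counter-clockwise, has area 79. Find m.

-9

The doubled signed area Σ (x_i y_{i+1} − x_{i+1} y_i) is linear in m.
With m=0 it equals 140; the coefficient of m is -2 (from the two edges through A_3).
So -2·m + 140 = 2·79 = 158 ⇒ m = -9.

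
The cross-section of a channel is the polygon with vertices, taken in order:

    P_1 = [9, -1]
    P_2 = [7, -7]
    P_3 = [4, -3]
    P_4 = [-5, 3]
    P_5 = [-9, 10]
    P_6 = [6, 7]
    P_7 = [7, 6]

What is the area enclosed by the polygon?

Apply the surveyor's formula: 2A = Σ (x_i·y_{i+1} − x_{i+1}·y_i), indices taken mod 7.
Cross-terms: -56, 7, -3, -23, -123, -13, -61  ⇒  Σ = -272
Area = |Σ|/2 = 136.

136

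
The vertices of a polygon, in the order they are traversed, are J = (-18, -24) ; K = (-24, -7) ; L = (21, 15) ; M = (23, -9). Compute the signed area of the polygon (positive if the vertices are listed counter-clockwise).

-955.5

Apply the surveyor's formula: 2A = Σ (x_i·y_{i+1} − x_{i+1}·y_i), indices taken mod 4.
Σ = (-450) + (-213) + (-534) + (-714) = -1911
Signed area = Σ/2 = -955.5 (negative ⇒ clockwise traversal).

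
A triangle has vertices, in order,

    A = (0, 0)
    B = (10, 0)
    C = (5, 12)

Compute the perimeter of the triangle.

36

|AB| = √((10)² + (0)²) = √100 = 10
|BC| = √((-5)² + (12)²) = √169 = 13
|CA| = √((-5)² + (-12)²) = √169 = 13
Perimeter = 10 + 13 + 13 = 36.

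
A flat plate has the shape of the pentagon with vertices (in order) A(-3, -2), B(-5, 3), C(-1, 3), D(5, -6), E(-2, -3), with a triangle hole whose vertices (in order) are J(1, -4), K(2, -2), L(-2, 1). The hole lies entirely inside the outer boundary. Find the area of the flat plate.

30.5

Outer boundary:
Apply Gauss's area formula: 2A = Σ (x_i·y_{i+1} − x_{i+1}·y_i), indices taken mod 5.
Σ = (-19) + (-12) + (-9) + (-27) + (-5) = -72
Area = |Σ|/2 = 36.
Hole:
J→K: (1)(-2) − (2)(-4) = 6
K→L: (2)(1) − (-2)(-2) = -2
L→J: (-2)(-4) − (1)(1) = 7
Σ = 11
Area = |Σ|/2 = 5.5.
Net area = 36 − 5.5 = 30.5.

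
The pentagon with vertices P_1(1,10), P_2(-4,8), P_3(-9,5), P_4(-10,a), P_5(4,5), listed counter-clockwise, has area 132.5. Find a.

-10

Write out the shoelace sum; only the two edges meeting at P_4 involve a:
2·Area = [((-9)·a − (-10)·5) + ((-10)·5 − 4·a)] + 135
       = -13·a + 135 = 265
⇒ a = -10.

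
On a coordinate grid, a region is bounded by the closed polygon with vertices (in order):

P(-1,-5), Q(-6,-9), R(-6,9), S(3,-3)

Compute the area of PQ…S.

78

Σ = (-21) + (-108) + (-9) + (-18) = -156
Area = |Σ|/2 = 78.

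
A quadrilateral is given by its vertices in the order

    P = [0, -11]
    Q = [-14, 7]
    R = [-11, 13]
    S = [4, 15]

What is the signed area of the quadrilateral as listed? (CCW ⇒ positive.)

-260

P→Q: (0)(7) − (-14)(-11) = -154
Q→R: (-14)(13) − (-11)(7) = -105
R→S: (-11)(15) − (4)(13) = -217
S→P: (4)(-11) − (0)(15) = -44
Σ = -520
Signed area = Σ/2 = -260 (negative ⇒ clockwise traversal).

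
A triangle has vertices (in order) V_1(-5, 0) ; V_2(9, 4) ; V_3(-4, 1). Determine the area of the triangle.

Apply Gauss's area formula: 2A = Σ (x_i·y_{i+1} − x_{i+1}·y_i), indices taken mod 3.
Σ = (-20) + (25) + (5) = 10
Area = |Σ|/2 = 5.

5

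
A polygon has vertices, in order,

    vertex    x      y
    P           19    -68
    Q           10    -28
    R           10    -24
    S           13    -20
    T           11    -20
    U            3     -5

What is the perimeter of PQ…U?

|PQ| = √((-9)² + (40)²) = √1681 = 41
|QR| = √((0)² + (4)²) = √16 = 4
|RS| = √((3)² + (4)²) = √25 = 5
|ST| = √((-2)² + (0)²) = √4 = 2
|TU| = √((-8)² + (15)²) = √289 = 17
|UP| = √((16)² + (-63)²) = √4225 = 65
Perimeter = 41 + 4 + 5 + 2 + 17 + 65 = 134.

134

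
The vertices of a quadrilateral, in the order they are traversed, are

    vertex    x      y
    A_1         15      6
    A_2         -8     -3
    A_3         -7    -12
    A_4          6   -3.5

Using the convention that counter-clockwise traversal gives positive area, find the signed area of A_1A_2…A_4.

131.5

Σ = (3) + (75) + (96.5) + (88.5) = 263
Signed area = Σ/2 = 131.5 (positive ⇒ counter-clockwise traversal).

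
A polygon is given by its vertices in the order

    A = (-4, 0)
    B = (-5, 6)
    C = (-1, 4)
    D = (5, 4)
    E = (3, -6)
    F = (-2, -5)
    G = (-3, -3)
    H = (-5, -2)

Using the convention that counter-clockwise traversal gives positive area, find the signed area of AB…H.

Apply the surveyor's formula: 2A = Σ (x_i·y_{i+1} − x_{i+1}·y_i), indices taken mod 8.
Cross-terms: -24, -14, -24, -42, -27, -9, -9, -8  ⇒  Σ = -157
Signed area = Σ/2 = -78.5 (negative ⇒ clockwise traversal).

-78.5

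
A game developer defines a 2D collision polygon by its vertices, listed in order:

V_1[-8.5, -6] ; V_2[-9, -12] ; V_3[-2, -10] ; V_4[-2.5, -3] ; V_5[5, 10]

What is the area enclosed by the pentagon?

70

Cross-terms: 48, 66, -19, -10, 55  ⇒  Σ = 140
Area = |Σ|/2 = 70.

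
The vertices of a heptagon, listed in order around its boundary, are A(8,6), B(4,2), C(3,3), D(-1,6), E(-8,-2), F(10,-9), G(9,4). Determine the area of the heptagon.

A→B: (8)(2) − (4)(6) = -8
B→C: (4)(3) − (3)(2) = 6
C→D: (3)(6) − (-1)(3) = 21
D→E: (-1)(-2) − (-8)(6) = 50
E→F: (-8)(-9) − (10)(-2) = 92
F→G: (10)(4) − (9)(-9) = 121
G→A: (9)(6) − (8)(4) = 22
Σ = 304
Area = |Σ|/2 = 152.

152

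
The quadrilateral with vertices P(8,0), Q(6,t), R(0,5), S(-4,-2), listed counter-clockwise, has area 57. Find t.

Write out the shoelace sum; only the two edges meeting at Q involve t:
2·Area = [(8·t − 6·0) + (6·5 − 0·t)] + 36
       = 8·t + 66 = 114
⇒ t = 6.

6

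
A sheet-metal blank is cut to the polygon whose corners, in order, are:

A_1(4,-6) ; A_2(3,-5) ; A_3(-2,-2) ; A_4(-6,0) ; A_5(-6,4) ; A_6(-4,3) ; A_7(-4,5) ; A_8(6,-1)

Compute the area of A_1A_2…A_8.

61

Apply the surveyor's formula: 2A = Σ (x_i·y_{i+1} − x_{i+1}·y_i), indices taken mod 8.
Σ = (-2) + (-16) + (-12) + (-24) + (-2) + (-8) + (-26) + (-32) = -122
Area = |Σ|/2 = 61.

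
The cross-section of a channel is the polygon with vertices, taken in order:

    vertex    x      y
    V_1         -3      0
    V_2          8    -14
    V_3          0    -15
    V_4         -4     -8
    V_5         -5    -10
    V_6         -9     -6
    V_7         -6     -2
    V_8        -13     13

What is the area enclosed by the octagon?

140.5

Apply the shoelace formula: 2A = Σ (x_i·y_{i+1} − x_{i+1}·y_i), indices taken mod 8.
Cross-terms: 42, -120, -60, 0, -60, -18, -104, 39  ⇒  Σ = -281
Area = |Σ|/2 = 140.5.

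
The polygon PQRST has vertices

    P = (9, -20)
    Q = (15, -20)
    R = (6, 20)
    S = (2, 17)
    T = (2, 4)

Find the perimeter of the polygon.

|PQ| = √((6)² + (0)²) = √36 = 6
|QR| = √((-9)² + (40)²) = √1681 = 41
|RS| = √((-4)² + (-3)²) = √25 = 5
|ST| = √((0)² + (-13)²) = √169 = 13
|TP| = √((7)² + (-24)²) = √625 = 25
Perimeter = 6 + 41 + 5 + 13 + 25 = 90.

90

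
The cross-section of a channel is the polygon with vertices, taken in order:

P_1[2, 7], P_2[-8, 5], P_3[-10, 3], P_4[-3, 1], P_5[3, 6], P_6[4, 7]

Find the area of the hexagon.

Σ = (66) + (26) + (-1) + (-21) + (-3) + (14) = 81
Area = |Σ|/2 = 40.5.

40.5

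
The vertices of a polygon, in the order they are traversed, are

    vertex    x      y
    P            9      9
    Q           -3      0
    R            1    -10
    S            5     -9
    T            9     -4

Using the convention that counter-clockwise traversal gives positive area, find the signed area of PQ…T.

138

Apply the shoelace (surveyor's) formula: 2A = Σ (x_i·y_{i+1} − x_{i+1}·y_i), indices taken mod 5.
Σ = (27) + (30) + (41) + (61) + (117) = 276
Signed area = Σ/2 = 138 (positive ⇒ counter-clockwise traversal).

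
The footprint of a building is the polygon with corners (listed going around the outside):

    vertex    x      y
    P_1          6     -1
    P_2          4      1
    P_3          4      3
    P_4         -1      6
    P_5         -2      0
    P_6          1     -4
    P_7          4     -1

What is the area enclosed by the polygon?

Apply the shoelace formula: 2A = Σ (x_i·y_{i+1} − x_{i+1}·y_i), indices taken mod 7.
Σ = (10) + (8) + (27) + (12) + (8) + (15) + (2) = 82
Area = |Σ|/2 = 41.

41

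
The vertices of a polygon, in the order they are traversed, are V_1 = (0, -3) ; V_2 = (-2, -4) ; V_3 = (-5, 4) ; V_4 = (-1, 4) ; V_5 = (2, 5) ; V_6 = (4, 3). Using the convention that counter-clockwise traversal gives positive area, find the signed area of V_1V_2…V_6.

-44.5

Apply the surveyor's formula: 2A = Σ (x_i·y_{i+1} − x_{i+1}·y_i), indices taken mod 6.
Σ = (-6) + (-28) + (-16) + (-13) + (-14) + (-12) = -89
Signed area = Σ/2 = -44.5 (negative ⇒ clockwise traversal).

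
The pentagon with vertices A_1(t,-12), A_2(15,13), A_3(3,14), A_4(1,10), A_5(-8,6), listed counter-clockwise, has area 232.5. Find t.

-12

Write out the shoelace sum; only the two edges meeting at A_1 involve t:
2·Area = [((-8)·(-12) − t·6) + (t·13 − 15·(-12))] + 273
       = 7·t + 549 = 465
⇒ t = -12.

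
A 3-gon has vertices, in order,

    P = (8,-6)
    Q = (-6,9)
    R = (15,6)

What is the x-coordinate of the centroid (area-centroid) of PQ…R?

Apply the surveyor's formula. First the cross-terms c_i = x_i·y_{i+1} − x_{i+1}·y_i:
  36, -171, -138  ⇒  2A = -273, A = -136.5.
Then Σ (x_i + x_{i+1})·c_i = -4641, so x̄ = -4641 / (6·(-136.5)) = 17/3.

17/3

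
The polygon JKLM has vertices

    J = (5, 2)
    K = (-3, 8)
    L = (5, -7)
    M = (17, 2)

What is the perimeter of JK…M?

|JK| = √((-8)² + (6)²) = √100 = 10
|KL| = √((8)² + (-15)²) = √289 = 17
|LM| = √((12)² + (9)²) = √225 = 15
|MJ| = √((-12)² + (0)²) = √144 = 12
Perimeter = 10 + 17 + 15 + 12 = 54.

54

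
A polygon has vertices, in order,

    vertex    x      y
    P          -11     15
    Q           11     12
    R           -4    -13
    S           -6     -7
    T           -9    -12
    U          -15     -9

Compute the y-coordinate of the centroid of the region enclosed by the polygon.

290/107

Apply the shoelace (surveyor's) formula. First the cross-terms c_i = x_i·y_{i+1} − x_{i+1}·y_i:
  -297, -95, -50, 9, -99, -324  ⇒  2A = -856, A = -428.
Then Σ (y_i + y_{i+1})·c_i = -6960, so ȳ = -6960 / (6·(-428)) = 290/107.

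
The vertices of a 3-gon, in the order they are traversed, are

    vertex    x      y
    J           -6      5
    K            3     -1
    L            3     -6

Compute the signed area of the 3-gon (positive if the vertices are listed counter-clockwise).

-22.5

Apply the shoelace (surveyor's) formula: 2A = Σ (x_i·y_{i+1} − x_{i+1}·y_i), indices taken mod 3.
Σ = (-9) + (-15) + (-21) = -45
Signed area = Σ/2 = -22.5 (negative ⇒ clockwise traversal).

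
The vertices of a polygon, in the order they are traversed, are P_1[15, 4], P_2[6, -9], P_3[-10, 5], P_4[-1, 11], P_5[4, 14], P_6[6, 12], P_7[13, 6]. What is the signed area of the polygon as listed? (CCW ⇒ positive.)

-288

Apply Gauss's area formula: 2A = Σ (x_i·y_{i+1} − x_{i+1}·y_i), indices taken mod 7.
Σ = (-159) + (-60) + (-105) + (-58) + (-36) + (-120) + (-38) = -576
Signed area = Σ/2 = -288 (negative ⇒ clockwise traversal).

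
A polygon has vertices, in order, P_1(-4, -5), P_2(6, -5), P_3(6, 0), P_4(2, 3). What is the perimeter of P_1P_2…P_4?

30

|P_1P_2| = √((10)² + (0)²) = √100 = 10
|P_2P_3| = √((0)² + (5)²) = √25 = 5
|P_3P_4| = √((-4)² + (3)²) = √25 = 5
|P_4P_1| = √((-6)² + (-8)²) = √100 = 10
Perimeter = 10 + 5 + 5 + 10 = 30.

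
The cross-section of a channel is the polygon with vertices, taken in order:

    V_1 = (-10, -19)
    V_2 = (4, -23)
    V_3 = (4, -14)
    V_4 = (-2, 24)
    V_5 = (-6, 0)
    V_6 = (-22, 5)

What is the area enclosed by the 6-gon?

496

Σ = (306) + (36) + (68) + (144) + (-30) + (468) = 992
Area = |Σ|/2 = 496.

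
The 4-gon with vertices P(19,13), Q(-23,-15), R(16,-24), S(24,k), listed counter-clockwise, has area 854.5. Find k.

-5

The doubled signed area Σ (x_i y_{i+1} − x_{i+1} y_i) is linear in k.
With k=0 it equals 1694; the coefficient of k is -3 (from the two edges through S).
So -3·k + 1694 = 2·854.5 = 1709 ⇒ k = -5.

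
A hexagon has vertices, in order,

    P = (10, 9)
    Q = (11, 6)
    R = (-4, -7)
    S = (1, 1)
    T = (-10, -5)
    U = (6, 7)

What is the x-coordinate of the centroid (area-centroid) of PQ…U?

Apply the surveyor's formula. First the cross-terms c_i = x_i·y_{i+1} − x_{i+1}·y_i:
  -39, -53, 3, 5, -40, -16  ⇒  2A = -140, A = -70.
Then Σ (x_i + x_{i+1})·c_i = -1340, so x̄ = -1340 / (6·(-70)) = 67/21.

67/21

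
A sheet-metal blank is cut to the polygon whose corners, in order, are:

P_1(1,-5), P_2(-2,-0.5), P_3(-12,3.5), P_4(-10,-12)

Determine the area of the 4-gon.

108.75

Apply the shoelace (surveyor's) formula: 2A = Σ (x_i·y_{i+1} − x_{i+1}·y_i), indices taken mod 4.
Cross-terms: -10.5, -13, 179, 62  ⇒  Σ = 217.5
Area = |Σ|/2 = 108.75.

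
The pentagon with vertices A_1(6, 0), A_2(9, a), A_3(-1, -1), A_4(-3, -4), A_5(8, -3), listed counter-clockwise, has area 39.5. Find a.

Write out the shoelace sum; only the two edges meeting at A_2 involve a:
2·Area = [(6·a − 9·0) + (9·(-1) − (-1)·a)] + 60
       = 7·a + 51 = 79
⇒ a = 4.

4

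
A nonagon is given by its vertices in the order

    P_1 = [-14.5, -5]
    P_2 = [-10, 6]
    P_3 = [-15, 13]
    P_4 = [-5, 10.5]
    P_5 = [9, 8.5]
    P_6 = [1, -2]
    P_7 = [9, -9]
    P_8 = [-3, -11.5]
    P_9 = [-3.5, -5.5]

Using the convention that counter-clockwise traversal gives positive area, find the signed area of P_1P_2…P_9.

-320.25

Apply the shoelace (surveyor's) formula: 2A = Σ (x_i·y_{i+1} − x_{i+1}·y_i), indices taken mod 9.
Σ = (-137) + (-40) + (-92.5) + (-137) + (-26.5) + (9) + (-130.5) + (-23.75) + (-62.25) = -640.5
Signed area = Σ/2 = -320.25 (negative ⇒ clockwise traversal).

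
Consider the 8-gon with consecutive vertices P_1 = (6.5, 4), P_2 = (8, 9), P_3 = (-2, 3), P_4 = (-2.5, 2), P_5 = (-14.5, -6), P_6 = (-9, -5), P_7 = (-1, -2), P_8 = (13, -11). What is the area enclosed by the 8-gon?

154

Apply Gauss's area formula: 2A = Σ (x_i·y_{i+1} − x_{i+1}·y_i), indices taken mod 8.
Cross-terms: 26.5, 42, 3.5, 44, 18.5, 13, 37, 123.5  ⇒  Σ = 308
Area = |Σ|/2 = 154.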